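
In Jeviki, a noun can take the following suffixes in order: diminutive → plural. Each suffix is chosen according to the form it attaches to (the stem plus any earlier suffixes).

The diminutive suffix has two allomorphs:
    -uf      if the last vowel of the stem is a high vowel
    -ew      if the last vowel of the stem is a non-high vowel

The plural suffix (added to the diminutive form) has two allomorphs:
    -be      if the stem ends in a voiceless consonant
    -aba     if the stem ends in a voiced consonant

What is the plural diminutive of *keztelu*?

kezteluufbe

*keztelu*: last vowel = /u/, a high vowel → -uf → *kezteluuf*.
The final consonant of the diminutive form *kezteluuf* is /f/, which is voiceless, so the plural suffix is -be, giving *kezteluufbe*.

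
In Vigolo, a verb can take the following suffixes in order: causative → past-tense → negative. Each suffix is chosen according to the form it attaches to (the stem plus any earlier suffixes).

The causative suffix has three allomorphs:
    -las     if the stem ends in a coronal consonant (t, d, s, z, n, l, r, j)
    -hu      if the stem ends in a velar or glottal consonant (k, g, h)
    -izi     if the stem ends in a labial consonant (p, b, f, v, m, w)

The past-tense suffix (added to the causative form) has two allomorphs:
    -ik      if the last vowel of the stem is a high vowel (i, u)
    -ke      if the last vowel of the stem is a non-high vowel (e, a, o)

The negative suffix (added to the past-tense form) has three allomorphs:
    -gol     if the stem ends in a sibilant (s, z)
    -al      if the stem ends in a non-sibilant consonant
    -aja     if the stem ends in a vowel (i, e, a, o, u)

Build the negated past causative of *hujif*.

hujifiziikal

*hujif*: final consonant = /f/, labial → -izi → *hujifizi*.
The causative form *hujifizi* — last vowel /i/ (a high vowel) → -ik → *hujifiziik*.
The past-tense form *hujifiziik*: final sound = /k/, a non-sibilant consonant → -al → *hujifiziikal*.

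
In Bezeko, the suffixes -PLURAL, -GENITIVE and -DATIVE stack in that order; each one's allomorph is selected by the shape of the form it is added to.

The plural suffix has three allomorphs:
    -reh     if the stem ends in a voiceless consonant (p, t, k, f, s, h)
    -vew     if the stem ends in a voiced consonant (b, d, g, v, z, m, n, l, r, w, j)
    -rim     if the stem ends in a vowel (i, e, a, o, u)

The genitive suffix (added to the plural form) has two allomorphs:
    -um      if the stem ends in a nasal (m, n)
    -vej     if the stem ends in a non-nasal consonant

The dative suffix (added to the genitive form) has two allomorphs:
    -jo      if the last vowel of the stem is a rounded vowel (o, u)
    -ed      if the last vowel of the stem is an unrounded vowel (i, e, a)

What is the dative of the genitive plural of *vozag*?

vozagvewvejed

The final sound of *vozag* is /g/, which is a voiced consonant, so the plural suffix is -vew, giving *vozagvew*.
The plural form *vozagvew* — final consonant /w/ (non-nasal) → -vej → *vozagvewvej*.
The last vowel of the genitive form *vozagvewvej* is /e/, which is an unrounded vowel, so the dative suffix is -ed, giving *vozagvewvejed*.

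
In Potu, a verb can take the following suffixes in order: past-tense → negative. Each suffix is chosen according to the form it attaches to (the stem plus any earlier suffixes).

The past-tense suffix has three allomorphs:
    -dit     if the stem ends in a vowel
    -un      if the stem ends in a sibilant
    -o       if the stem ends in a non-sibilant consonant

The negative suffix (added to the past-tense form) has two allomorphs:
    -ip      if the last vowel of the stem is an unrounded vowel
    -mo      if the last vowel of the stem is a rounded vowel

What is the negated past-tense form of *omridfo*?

*omridfo*: final sound = /o/, a vowel → -dit → *omridfodit*.
Since the last vowel of the past-tense form *omridfodit* is /i/ (an unrounded vowel), it takes -ip, giving *omridfoditip*.

omridfoditip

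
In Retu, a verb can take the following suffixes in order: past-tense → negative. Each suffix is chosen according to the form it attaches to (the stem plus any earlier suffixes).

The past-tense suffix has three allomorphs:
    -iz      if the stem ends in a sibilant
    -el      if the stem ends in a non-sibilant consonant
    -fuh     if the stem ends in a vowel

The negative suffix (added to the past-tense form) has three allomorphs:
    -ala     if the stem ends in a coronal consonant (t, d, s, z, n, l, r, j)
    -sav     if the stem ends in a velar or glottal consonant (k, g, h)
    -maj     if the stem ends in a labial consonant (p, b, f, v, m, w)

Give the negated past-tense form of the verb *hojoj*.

*hojoj* — final sound /j/ (a non-sibilant consonant) → -el → *hojojel*.
The past-tense form *hojojel*: final consonant = /l/, coronal → -ala → *hojojelala*.

hojojelala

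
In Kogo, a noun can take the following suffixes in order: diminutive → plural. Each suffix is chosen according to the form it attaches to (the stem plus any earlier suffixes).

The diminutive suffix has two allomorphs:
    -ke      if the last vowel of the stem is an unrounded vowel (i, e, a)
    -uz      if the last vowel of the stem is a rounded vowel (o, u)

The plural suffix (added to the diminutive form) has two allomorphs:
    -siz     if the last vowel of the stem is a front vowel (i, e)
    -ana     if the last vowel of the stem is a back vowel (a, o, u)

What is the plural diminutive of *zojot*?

*zojot*: last vowel = /o/, a rounded vowel → -uz → *zojotuz*.
The diminutive form *zojotuz*: last vowel = /u/, a back vowel → -ana → *zojotuzana*.

zojotuzana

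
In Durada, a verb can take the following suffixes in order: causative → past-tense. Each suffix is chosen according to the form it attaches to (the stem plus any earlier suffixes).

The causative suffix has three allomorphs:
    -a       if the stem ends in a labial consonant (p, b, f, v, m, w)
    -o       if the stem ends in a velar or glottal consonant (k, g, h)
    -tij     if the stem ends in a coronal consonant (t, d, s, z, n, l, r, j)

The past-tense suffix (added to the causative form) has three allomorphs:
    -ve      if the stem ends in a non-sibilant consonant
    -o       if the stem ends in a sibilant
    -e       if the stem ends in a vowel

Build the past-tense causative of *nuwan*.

nuwantijve

*nuwan* — final consonant /n/ (coronal) → -tij → *nuwantij*.
The causative form *nuwantij*: final sound = /j/, a non-sibilant consonant → -ve → *nuwantijve*.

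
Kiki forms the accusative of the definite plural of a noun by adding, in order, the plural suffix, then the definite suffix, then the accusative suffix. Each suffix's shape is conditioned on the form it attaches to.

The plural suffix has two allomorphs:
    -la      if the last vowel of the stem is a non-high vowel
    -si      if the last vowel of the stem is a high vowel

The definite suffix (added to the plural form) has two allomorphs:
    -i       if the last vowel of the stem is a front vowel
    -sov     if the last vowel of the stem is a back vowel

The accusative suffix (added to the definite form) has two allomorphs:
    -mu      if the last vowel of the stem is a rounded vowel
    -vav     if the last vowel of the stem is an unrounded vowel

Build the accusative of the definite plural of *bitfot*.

bitfotlasovmu

The last vowel of *bitfot* is /o/, which is a non-high vowel, so the plural suffix is -la, giving *bitfotla*.
The plural form *bitfotla* — last vowel /a/ (a back vowel) → -sov → *bitfotlasov*.
Since the last vowel of the definite form *bitfotlasov* is /o/ (a rounded vowel), it takes -mu, giving *bitfotlasovmu*.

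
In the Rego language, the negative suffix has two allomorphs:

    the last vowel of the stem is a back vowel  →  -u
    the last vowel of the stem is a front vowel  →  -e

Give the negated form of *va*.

vau

*va*: last vowel = /a/, a back vowel → -u → *vau*.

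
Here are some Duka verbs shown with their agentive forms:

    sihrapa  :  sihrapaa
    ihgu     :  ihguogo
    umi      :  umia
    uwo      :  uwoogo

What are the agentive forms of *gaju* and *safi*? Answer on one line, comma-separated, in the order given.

The suffix is conditioned by the last vowel: -ogo when the last vowel of the stem is a rounded vowel (*ihgu*, *uwo*); -a when the last vowel of the stem is an unrounded vowel (*sihrapa*, *umi*).
*gaju* — last vowel /u/ (a rounded vowel) → -ogo → *gajuogo*.
*safi*: last vowel = /i/, an unrounded vowel → -a → *safia*.

gajuogo, safia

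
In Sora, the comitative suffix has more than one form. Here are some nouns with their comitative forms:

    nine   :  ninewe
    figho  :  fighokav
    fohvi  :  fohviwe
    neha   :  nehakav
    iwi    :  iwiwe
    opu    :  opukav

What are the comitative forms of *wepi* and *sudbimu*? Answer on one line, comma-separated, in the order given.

wepiwe, sudbimukav

The suffix is conditioned by the last vowel: -we when the last vowel of the stem is a front vowel (*nine*, *fohvi*, *iwi*); -kav when the last vowel of the stem is a back vowel (*figho*, *neha*, *opu*).
*wepi* — last vowel /i/ (a front vowel) → -we → *wepiwe*.
The last vowel of *sudbimu* is /u/, which is a back vowel, so the suffix is -kav, giving *sudbimukav*.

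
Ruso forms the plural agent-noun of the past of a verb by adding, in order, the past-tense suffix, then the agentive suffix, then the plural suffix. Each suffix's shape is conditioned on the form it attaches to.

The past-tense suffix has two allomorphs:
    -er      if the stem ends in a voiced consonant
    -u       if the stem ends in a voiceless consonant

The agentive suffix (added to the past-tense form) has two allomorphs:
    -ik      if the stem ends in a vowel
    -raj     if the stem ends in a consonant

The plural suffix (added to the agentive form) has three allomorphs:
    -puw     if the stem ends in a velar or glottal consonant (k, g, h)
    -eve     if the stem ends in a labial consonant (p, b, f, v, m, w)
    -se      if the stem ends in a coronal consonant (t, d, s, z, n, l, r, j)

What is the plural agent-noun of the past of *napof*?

napofuikpuw

The final consonant of *napof* is /f/, which is voiceless, so the past-tense suffix is -u, giving *napofu*.
The final sound of the past-tense form *napofu* is /u/, which is a vowel, so the agentive suffix is -ik, giving *napofuik*.
Since the final consonant of the agentive form *napofuik* is /k/ (velar/glottal), it takes -puw, giving *napofuikpuw*.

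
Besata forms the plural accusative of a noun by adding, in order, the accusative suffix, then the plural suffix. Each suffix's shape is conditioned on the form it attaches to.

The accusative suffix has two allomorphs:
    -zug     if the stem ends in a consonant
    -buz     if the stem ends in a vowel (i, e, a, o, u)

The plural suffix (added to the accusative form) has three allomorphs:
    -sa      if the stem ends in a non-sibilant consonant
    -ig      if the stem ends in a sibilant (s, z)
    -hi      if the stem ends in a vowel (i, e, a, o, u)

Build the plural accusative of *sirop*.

siropzugsa

The final sound of *sirop* is /p/, which is a consonant, so the accusative suffix is -zug, giving *siropzug*.
Since the final sound of the accusative form *siropzug* is /g/ (a non-sibilant consonant), it takes -sa, giving *siropzugsa*.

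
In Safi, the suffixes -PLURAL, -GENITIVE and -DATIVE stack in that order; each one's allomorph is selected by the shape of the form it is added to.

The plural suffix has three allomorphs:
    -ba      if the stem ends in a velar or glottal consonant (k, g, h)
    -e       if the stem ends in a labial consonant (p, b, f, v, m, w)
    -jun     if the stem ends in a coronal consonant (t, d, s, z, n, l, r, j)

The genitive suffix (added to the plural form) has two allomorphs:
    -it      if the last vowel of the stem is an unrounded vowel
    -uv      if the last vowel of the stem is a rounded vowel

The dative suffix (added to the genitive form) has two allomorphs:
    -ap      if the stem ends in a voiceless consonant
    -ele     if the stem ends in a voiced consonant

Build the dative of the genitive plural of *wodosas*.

wodosasjunuvele

*wodosas*: final consonant = /s/, coronal → -jun → *wodosasjun*.
The last vowel of the plural form *wodosasjun* is /u/, which is a rounded vowel, so the genitive suffix is -uv, giving *wodosasjunuv*.
The final consonant of the genitive form *wodosasjunuv* is /v/, which is voiced, so the dative suffix is -ele, giving *wodosasjunuvele*.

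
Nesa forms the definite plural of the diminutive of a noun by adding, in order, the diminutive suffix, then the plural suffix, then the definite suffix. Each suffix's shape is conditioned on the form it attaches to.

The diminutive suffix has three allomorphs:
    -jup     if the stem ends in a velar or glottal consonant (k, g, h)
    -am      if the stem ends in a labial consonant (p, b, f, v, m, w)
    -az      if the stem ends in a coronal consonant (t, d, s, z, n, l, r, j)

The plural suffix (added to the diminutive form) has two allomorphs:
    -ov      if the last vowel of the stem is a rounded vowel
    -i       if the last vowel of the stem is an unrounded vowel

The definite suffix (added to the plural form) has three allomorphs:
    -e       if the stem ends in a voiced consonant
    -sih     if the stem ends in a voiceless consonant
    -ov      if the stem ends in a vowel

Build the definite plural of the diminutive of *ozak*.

The final consonant of *ozak* is /k/, which is velar/glottal, so the diminutive suffix is -jup, giving *ozakjup*.
The last vowel of the diminutive form *ozakjup* is /u/, which is a rounded vowel, so the plural suffix is -ov, giving *ozakjupov*.
Since the final sound of the plural form *ozakjupov* is /v/ (a voiced consonant), it takes -e, giving *ozakjupove*.

ozakjupove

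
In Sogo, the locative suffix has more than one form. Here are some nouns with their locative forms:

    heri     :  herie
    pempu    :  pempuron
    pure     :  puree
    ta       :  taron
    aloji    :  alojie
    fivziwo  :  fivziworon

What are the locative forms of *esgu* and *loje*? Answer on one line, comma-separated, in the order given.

esguron, lojee

Looking at the last vowel of each stem: -e when the last vowel of the stem is a front vowel (*heri*, *pure*, *aloji*); -ron when the last vowel of the stem is a back vowel (*pempu*, *ta*, *fivziwo*).
*esgu*: last vowel = /u/, a back vowel → -ron → *esguron*.
*loje* — last vowel /e/ (a front vowel) → -e → *lojee*.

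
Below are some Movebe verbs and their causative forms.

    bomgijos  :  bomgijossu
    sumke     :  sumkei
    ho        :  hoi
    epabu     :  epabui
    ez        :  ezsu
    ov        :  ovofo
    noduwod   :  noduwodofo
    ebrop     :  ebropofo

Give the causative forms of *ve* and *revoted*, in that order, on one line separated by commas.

vei, revotedofo

The suffix is conditioned by the final sound: -su when the stem ends in a sibilant (*bomgijos*, *ez*); -ofo when the stem ends in a non-sibilant consonant (*ov*, *noduwod*, *ebrop*); -i when the stem ends in a vowel (*sumke*, *ho*, *epabu*).
*ve* — final sound /e/ (a vowel) → -i → *vei*.
*revoted* — final sound /d/ (a non-sibilant consonant) → -ofo → *revotedofo*.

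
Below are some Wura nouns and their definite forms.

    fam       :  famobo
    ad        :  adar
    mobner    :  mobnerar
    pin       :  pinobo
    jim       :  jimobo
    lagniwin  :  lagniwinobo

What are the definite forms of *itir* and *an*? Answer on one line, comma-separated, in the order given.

The alternation tracks the final consonant of the stem — -obo when the stem ends in a nasal (*fam*, *pin*, *jim*, *lagniwin*); -ar when the stem ends in a non-nasal consonant (*ad*, *mobner*).
Since the final consonant of *itir* is /r/ (non-nasal), it takes -ar, giving *itirar*.
*an*: final consonant = /n/, a nasal → -obo → *anobo*.

itirar, anobo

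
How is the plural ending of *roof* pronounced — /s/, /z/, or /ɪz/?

The stem *roof* ends in a voiceless non-sibilant consonant.
The plural suffix surfaces as /ɪz/ after sibilants, /s/ after other voiceless consonants, and /z/ after other voiced sounds.
So the plural -s on *roof* is pronounced /s/.

/s/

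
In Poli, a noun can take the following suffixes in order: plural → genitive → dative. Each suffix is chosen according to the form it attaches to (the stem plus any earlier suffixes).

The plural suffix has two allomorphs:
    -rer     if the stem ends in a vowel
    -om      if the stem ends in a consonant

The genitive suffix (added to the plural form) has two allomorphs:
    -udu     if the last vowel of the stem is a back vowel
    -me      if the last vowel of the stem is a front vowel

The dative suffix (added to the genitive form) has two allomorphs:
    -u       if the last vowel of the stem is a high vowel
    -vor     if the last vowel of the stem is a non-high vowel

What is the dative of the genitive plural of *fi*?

firermevor

*fi*: final sound = /i/, a vowel → -rer → *firer*.
Since the last vowel of the plural form *firer* is /e/ (a front vowel), it takes -me, giving *firerme*.
The genitive form *firerme*: last vowel = /e/, a non-high vowel → -vor → *firermevor*.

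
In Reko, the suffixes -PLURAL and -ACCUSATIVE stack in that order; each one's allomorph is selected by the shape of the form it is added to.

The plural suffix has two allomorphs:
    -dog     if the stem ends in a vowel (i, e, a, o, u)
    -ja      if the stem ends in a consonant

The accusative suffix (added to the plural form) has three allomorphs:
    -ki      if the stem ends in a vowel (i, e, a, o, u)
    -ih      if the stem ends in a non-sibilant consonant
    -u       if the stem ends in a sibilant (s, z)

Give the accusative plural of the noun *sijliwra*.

sijliwradogih

Since the final sound of *sijliwra* is /a/ (a vowel), it takes -dog, giving *sijliwradog*.
The final sound of the plural form *sijliwradog* is /g/, which is a non-sibilant consonant, so the accusative suffix is -ih, giving *sijliwradogih*.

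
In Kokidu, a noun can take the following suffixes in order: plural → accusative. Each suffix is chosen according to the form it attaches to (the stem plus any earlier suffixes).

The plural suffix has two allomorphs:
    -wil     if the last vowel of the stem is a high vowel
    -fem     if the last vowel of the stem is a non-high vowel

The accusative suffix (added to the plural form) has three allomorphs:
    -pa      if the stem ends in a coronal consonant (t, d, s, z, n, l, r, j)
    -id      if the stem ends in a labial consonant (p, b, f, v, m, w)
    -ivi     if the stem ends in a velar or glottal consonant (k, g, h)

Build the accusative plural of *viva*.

vivafemid

*viva* — last vowel /a/ (a non-high vowel) → -fem → *vivafem*.
The plural form *vivafem*: final consonant = /m/, labial → -id → *vivafemid*.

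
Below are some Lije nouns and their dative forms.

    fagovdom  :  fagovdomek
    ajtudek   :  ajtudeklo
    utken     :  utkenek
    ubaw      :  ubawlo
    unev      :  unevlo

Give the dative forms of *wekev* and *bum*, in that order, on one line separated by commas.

The pattern is nasality of the final consonant: -ek when the stem ends in a nasal (*fagovdom*, *utken*); -lo when the stem ends in a non-nasal consonant (*ajtudek*, *ubaw*, *unev*).
The final consonant of *wekev* is /v/, which is non-nasal, so the suffix is -lo, giving *wekevlo*.
The final consonant of *bum* is /m/, which is a nasal, so the suffix is -ek, giving *bumek*.

wekevlo, bumek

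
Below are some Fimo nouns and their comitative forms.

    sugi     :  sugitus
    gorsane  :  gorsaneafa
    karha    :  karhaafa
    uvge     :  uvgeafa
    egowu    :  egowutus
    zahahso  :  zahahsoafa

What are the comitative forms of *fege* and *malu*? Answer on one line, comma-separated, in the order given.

The alternation tracks the last vowel of the stem — -tus when the last vowel of the stem is a high vowel (*sugi*, *egowu*); -afa when the last vowel of the stem is a non-high vowel (*gorsane*, *karha*, *uvge*, *zahahso*).
*fege* — last vowel /e/ (a non-high vowel) → -afa → *fegeafa*.
Since the last vowel of *malu* is /u/ (a high vowel), it takes -tus, giving *malutus*.

fegeafa, malutus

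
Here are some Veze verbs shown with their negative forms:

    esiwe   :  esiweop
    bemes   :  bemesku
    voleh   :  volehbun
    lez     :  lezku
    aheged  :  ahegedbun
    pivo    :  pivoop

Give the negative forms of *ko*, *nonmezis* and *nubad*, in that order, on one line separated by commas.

Looking at the final sound of each stem: -ku when the stem ends in a sibilant (*bemes*, *lez*); -bun when the stem ends in a non-sibilant consonant (*voleh*, *aheged*); -op when the stem ends in a vowel (*esiwe*, *pivo*).
*ko*: final sound = /o/, a vowel → -op → *koop*.
*nonmezis*: final sound = /s/, a sibilant → -ku → *nonmezisku*.
*nubad*: final sound = /d/, a non-sibilant consonant → -bun → *nubadbun*.

koop, nonmezisku, nubadbun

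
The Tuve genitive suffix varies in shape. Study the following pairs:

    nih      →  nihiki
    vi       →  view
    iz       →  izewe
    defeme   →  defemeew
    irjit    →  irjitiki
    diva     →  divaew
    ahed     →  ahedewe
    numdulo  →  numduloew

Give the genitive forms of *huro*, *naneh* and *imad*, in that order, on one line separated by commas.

The alternation tracks the final sound of the stem — -iki when the stem ends in a voiceless consonant (*nih*, *irjit*); -ewe when the stem ends in a voiced consonant (*iz*, *ahed*); -ew when the stem ends in a vowel (*vi*, *defeme*, *diva*, *numdulo*).
*huro* — final sound /o/ (a vowel) → -ew → *huroew*.
Since the final sound of *naneh* is /h/ (a voiceless consonant), it takes -iki, giving *nanehiki*.
The final sound of *imad* is /d/, which is a voiced consonant, so the suffix is -ewe, giving *imadewe*.

huroew, nanehiki, imadewe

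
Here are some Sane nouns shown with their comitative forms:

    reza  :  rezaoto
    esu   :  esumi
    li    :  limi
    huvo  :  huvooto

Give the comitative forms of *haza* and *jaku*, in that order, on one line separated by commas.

The alternation tracks the last vowel of the stem — -mi when the last vowel of the stem is a high vowel (*esu*, *li*); -oto when the last vowel of the stem is a non-high vowel (*reza*, *huvo*).
*haza*: last vowel = /a/, a non-high vowel → -oto → *hazaoto*.
The last vowel of *jaku* is /u/, which is a high vowel, so the suffix is -mi, giving *jakumi*.

hazaoto, jakumi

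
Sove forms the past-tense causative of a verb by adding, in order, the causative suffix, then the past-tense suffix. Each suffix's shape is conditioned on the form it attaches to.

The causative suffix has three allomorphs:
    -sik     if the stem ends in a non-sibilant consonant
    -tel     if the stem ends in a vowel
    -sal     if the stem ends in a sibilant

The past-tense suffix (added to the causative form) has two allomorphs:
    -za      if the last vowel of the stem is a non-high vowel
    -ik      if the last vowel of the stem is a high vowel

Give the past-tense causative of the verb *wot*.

wotsikik

Since the final sound of *wot* is /t/ (a non-sibilant consonant), it takes -sik, giving *wotsik*.
The last vowel of the causative form *wotsik* is /i/, which is a high vowel, so the past-tense suffix is -ik, giving *wotsikik*.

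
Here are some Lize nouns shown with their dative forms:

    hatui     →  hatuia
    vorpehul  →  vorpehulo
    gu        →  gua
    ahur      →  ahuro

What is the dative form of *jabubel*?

The pattern is consonant vs. vowel: -o when the stem ends in a consonant (*vorpehul*, *ahur*); -a when the stem ends in a vowel (*hatui*, *gu*).
The final sound of *jabubel* is /l/, which is a consonant, so the suffix is -o, giving *jabubelo*.

jabubelo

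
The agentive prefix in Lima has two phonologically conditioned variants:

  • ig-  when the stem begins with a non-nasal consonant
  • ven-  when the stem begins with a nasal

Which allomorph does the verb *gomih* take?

Since the first consonant of *gomih* is /g/ (non-nasal), it takes ig-.

ig-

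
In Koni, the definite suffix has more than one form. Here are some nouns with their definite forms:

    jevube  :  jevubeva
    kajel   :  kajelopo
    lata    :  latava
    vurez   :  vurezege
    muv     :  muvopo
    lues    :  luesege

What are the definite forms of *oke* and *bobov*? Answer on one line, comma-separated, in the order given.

okeva, bobovopo

The alternation tracks the final sound of the stem — -ege when the stem ends in a sibilant (*vurez*, *lues*); -opo when the stem ends in a non-sibilant consonant (*kajel*, *muv*); -va when the stem ends in a vowel (*jevube*, *lata*).
*oke* — final sound /e/ (a vowel) → -va → *okeva*.
The final sound of *bobov* is /v/, which is a non-sibilant consonant, so the suffix is -opo, giving *bobovopo*.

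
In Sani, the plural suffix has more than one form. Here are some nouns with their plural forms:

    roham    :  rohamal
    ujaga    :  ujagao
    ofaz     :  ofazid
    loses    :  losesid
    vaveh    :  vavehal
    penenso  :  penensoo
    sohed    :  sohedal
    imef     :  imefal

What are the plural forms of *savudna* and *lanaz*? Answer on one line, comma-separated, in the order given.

The alternation tracks the final sound of the stem — -id when the stem ends in a sibilant (*ofaz*, *loses*); -al when the stem ends in a non-sibilant consonant (*roham*, *vaveh*, *sohed*, *imef*); -o when the stem ends in a vowel (*ujaga*, *penenso*).
The final sound of *savudna* is /a/, which is a vowel, so the suffix is -o, giving *savudnao*.
Since the final sound of *lanaz* is /z/ (a sibilant), it takes -id, giving *lanazid*.

savudnao, lanazid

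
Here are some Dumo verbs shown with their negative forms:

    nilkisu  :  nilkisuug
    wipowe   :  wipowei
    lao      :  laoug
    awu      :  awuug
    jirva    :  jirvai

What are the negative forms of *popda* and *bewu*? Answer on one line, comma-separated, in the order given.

Looking at the last vowel of each stem: -ug when the last vowel of the stem is a rounded vowel (*nilkisu*, *lao*, *awu*); -i when the last vowel of the stem is an unrounded vowel (*wipowe*, *jirva*).
The last vowel of *popda* is /a/, which is an unrounded vowel, so the suffix is -i, giving *popdai*.
*bewu*: last vowel = /u/, a rounded vowel → -ug → *bewuug*.

popdai, bewuug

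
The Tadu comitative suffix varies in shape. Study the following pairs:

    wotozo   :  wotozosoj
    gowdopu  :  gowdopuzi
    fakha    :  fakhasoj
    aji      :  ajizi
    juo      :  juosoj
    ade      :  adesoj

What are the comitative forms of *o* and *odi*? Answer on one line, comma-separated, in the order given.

The pattern is height harmony: -zi when the last vowel of the stem is a high vowel (*gowdopu*, *aji*); -soj when the last vowel of the stem is a non-high vowel (*wotozo*, *fakha*, *juo*, *ade*).
*o* — last vowel /o/ (a non-high vowel) → -soj → *osoj*.
Since the last vowel of *odi* is /i/ (a high vowel), it takes -zi, giving *odizi*.

osoj, odizi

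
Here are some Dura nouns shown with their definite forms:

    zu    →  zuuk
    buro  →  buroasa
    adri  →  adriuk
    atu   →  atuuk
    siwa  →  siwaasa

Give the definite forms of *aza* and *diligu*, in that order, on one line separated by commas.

azaasa, diliguuk

The alternation tracks the last vowel of the stem — -uk when the last vowel of the stem is a high vowel (*zu*, *adri*, *atu*); -asa when the last vowel of the stem is a non-high vowel (*buro*, *siwa*).
Since the last vowel of *aza* is /a/ (a non-high vowel), it takes -asa, giving *azaasa*.
*diligu* — last vowel /u/ (a high vowel) → -uk → *diliguuk*.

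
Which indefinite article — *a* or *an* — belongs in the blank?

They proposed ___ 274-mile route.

The indefinite article is chosen by the initial *sound* of the following word, not its spelling.
The number *274* is spoken "two hundred …", beginning with /tuː/ — a consonant sound.
So the article is *a*: They proposed a 274-mile route.

a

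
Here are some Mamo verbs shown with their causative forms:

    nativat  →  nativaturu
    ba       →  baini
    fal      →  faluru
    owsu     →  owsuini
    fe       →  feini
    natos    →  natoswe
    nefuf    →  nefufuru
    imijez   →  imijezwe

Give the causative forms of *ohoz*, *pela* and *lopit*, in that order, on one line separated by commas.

ohozwe, pelaini, lopituru

The alternation tracks the final sound of the stem — -we when the stem ends in a sibilant (*natos*, *imijez*); -uru when the stem ends in a non-sibilant consonant (*nativat*, *fal*, *nefuf*); -ini when the stem ends in a vowel (*ba*, *owsu*, *fe*).
*ohoz* — final sound /z/ (a sibilant) → -we → *ohozwe*.
*pela*: final sound = /a/, a vowel → -ini → *pelaini*.
Since the final sound of *lopit* is /t/ (a non-sibilant consonant), it takes -uru, giving *lopituru*.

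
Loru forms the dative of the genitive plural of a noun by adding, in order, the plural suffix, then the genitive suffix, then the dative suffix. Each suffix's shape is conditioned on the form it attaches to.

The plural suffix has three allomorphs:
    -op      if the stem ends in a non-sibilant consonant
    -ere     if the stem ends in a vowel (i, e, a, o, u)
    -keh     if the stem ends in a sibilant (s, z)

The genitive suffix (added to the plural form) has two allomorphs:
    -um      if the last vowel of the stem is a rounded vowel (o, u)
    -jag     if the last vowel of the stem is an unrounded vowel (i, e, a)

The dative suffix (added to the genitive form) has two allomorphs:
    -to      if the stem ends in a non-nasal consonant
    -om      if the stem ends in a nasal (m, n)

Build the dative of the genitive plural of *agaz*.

agazkehjagto

The final sound of *agaz* is /z/, which is a sibilant, so the plural suffix is -keh, giving *agazkeh*.
Since the last vowel of the plural form *agazkeh* is /e/ (an unrounded vowel), it takes -jag, giving *agazkehjag*.
The genitive form *agazkehjag* — final consonant /g/ (non-nasal) → -to → *agazkehjagto*.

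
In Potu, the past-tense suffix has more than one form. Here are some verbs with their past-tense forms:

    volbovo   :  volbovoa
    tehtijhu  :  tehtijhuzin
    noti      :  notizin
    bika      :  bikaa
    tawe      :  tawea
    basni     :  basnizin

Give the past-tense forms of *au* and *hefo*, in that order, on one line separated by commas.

auzin, hefoa

The pattern is height harmony: -zin when the last vowel of the stem is a high vowel (*tehtijhu*, *noti*, *basni*); -a when the last vowel of the stem is a non-high vowel (*volbovo*, *bika*, *tawe*).
*au* — last vowel /u/ (a high vowel) → -zin → *auzin*.
*hefo*: last vowel = /o/, a non-high vowel → -a → *hefoa*.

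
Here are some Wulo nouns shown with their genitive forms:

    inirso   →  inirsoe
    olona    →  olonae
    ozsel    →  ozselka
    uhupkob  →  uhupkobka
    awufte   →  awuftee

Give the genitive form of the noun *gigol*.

The pattern is consonant vs. vowel: -ka when the stem ends in a consonant (*ozsel*, *uhupkob*); -e when the stem ends in a vowel (*inirso*, *olona*, *awufte*).
*gigol*: final sound = /l/, a consonant → -ka → *gigolka*.

gigolka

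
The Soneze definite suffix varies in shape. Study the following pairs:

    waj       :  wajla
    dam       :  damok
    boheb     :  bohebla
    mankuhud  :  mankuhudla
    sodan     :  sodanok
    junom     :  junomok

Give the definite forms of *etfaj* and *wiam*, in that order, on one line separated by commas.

The alternation tracks the final consonant of the stem — -ok when the stem ends in a nasal (*dam*, *sodan*, *junom*); -la when the stem ends in a non-nasal consonant (*waj*, *boheb*, *mankuhud*).
Since the final consonant of *etfaj* is /j/ (non-nasal), it takes -la, giving *etfajla*.
The final consonant of *wiam* is /m/, which is a nasal, so the suffix is -ok, giving *wiamok*.

etfajla, wiamok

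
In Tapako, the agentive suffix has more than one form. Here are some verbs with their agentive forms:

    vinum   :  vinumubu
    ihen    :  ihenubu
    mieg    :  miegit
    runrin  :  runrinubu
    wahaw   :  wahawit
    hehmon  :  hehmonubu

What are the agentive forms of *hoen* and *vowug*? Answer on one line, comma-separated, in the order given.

hoenubu, vowugit

The pattern is nasality of the final consonant: -ubu when the stem ends in a nasal (*vinum*, *ihen*, *runrin*, *hehmon*); -it when the stem ends in a non-nasal consonant (*mieg*, *wahaw*).
*hoen* — final consonant /n/ (a nasal) → -ubu → *hoenubu*.
*vowug*: final consonant = /g/, non-nasal → -it → *vowugit*.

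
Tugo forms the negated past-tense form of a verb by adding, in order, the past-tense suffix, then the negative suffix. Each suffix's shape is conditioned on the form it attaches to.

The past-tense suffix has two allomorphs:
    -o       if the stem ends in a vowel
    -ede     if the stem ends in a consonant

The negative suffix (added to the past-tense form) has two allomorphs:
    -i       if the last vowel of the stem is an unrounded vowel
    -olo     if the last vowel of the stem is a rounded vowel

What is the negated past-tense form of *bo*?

booolo

The final sound of *bo* is /o/, which is a vowel, so the past-tense suffix is -o, giving *boo*.
The past-tense form *boo* — last vowel /o/ (a rounded vowel) → -olo → *booolo*.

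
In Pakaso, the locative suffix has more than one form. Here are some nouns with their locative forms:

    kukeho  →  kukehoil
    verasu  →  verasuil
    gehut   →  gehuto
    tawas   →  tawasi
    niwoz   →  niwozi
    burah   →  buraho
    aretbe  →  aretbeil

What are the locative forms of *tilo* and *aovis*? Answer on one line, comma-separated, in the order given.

tiloil, aovisi

Looking at the final sound of each stem: -i when the stem ends in a sibilant (*tawas*, *niwoz*); -o when the stem ends in a non-sibilant consonant (*gehut*, *burah*); -il when the stem ends in a vowel (*kukeho*, *verasu*, *aretbe*).
*tilo* — final sound /o/ (a vowel) → -il → *tiloil*.
The final sound of *aovis* is /s/, which is a sibilant, so the suffix is -i, giving *aovisi*.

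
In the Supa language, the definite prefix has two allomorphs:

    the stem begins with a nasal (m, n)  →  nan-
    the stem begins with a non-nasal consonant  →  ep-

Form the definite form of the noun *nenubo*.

nannenubo

Since the first consonant of *nenubo* is /n/ (a nasal), it takes nan-, giving *nannenubo*.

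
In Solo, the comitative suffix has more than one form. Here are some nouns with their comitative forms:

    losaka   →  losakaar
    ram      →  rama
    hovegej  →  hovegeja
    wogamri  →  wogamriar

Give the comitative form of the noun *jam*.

The suffix is conditioned by the final sound: -a when the stem ends in a consonant (*ram*, *hovegej*); -ar when the stem ends in a vowel (*losaka*, *wogamri*).
The final sound of *jam* is /m/, which is a consonant, so the suffix is -a, giving *jama*.

jama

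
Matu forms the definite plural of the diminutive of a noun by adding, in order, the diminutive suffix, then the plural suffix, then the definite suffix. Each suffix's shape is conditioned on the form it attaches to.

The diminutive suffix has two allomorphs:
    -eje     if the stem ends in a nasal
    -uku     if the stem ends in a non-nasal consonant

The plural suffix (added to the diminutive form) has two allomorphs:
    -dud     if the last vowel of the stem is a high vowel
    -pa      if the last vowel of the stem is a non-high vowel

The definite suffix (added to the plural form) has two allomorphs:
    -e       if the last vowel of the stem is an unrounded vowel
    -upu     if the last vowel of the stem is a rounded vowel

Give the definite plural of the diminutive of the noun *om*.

omejepae

*om*: final consonant = /m/, a nasal → -eje → *omeje*.
Since the last vowel of the diminutive form *omeje* is /e/ (a non-high vowel), it takes -pa, giving *omejepa*.
The plural form *omejepa*: last vowel = /a/, an unrounded vowel → -e → *omejepae*.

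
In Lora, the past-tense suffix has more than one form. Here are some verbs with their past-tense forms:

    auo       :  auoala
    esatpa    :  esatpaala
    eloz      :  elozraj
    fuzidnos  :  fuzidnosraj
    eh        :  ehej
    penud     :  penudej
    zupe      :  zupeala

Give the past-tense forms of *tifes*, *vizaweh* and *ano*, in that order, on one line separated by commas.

The alternation tracks the final sound of the stem — -raj when the stem ends in a sibilant (*eloz*, *fuzidnos*); -ej when the stem ends in a non-sibilant consonant (*eh*, *penud*); -ala when the stem ends in a vowel (*auo*, *esatpa*, *zupe*).
The final sound of *tifes* is /s/, which is a sibilant, so the suffix is -raj, giving *tifesraj*.
*vizaweh* — final sound /h/ (a non-sibilant consonant) → -ej → *vizawehej*.
*ano*: final sound = /o/, a vowel → -ala → *anoala*.

tifesraj, vizawehej, anoala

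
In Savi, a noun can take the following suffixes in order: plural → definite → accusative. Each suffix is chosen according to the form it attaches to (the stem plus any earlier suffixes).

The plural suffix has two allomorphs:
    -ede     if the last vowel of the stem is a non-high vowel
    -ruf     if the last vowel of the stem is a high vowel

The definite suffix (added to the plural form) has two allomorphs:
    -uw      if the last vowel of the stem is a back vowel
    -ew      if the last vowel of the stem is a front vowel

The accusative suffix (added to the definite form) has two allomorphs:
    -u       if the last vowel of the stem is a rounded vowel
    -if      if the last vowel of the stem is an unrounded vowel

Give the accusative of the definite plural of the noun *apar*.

Since the last vowel of *apar* is /a/ (a non-high vowel), it takes -ede, giving *aparede*.
The last vowel of the plural form *aparede* is /e/, which is a front vowel, so the definite suffix is -ew, giving *aparedeew*.
Since the last vowel of the definite form *aparedeew* is /e/ (an unrounded vowel), it takes -if, giving *aparedeewif*.

aparedeewif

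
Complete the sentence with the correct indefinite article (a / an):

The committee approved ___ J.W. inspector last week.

a

The indefinite article is chosen by the initial *sound* of the following word, not its spelling.
The initialism *J.W.* is read letter by letter; the first letter, J, is pronounced /dʒeɪ/, which begins with a consonant sound.
So the article is *a*: The committee approved a J.W. inspector last week.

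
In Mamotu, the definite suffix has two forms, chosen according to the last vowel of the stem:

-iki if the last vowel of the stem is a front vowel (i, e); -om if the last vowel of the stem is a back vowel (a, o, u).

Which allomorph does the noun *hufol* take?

-om

*hufol*: last vowel = /o/, a back vowel → -om.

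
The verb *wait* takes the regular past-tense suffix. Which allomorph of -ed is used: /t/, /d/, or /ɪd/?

The stem *wait* ends in /t/ or /d/.
The -ed suffix is realized as /ɪd/ after /t, d/; as /t/ after other voiceless consonants; and as /d/ after other voiced sounds.
So -ed on *wait* is pronounced /ɪd/.

/ɪd/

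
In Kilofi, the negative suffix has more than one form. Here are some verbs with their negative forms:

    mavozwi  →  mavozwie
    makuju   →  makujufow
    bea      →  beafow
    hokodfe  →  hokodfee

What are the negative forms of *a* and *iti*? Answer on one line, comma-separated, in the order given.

afow, itie

The suffix is conditioned by the last vowel: -e when the last vowel of the stem is a front vowel (*mavozwi*, *hokodfe*); -fow when the last vowel of the stem is a back vowel (*makuju*, *bea*).
The last vowel of *a* is /a/, which is a back vowel, so the suffix is -fow, giving *afow*.
*iti*: last vowel = /i/, a front vowel → -e → *itie*.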